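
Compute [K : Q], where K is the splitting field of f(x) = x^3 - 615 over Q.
[K : Q] = 6

The roots of x^3 - 615 are ∛615, ω∛615, ω^2∛615 where ω = e^(2πi/3) is a primitive cube root of unity, so K = Q(∛615, ω). Now [Q(∛615):Q] = 3 (since 615 is not a perfect cube, x^3 - 615 is irreducible) and [Q(ω):Q] = 2. Both 2 and 3 divide [K:Q], and [K:Q] ≤ 3·2 = 6, so [K:Q] = 6. (Equivalently: Q(∛615) ⊂ R but ω ∉ R, so [K : Q(∛615)] = 2.)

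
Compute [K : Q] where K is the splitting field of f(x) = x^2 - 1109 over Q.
[K : Q] = 2

f(x) = x^2 - 1109 factors as (x - √1109)(x + √1109). The splitting field is K = Q(√1109). Since 1109 is squarefree and > 1, it is not a perfect square, so x^2 - 1109 is irreducible over Q and [Q(√1109) : Q] = 2. Hence [K : Q] = 2.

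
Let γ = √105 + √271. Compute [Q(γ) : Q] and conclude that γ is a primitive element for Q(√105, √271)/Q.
[Q(γ) : Q] = 4 (equivalently, Q(γ) = Q(√105, √271))

Obviously Q(γ) ⊆ Q(√105, √271), and [Q(√105, √271):Q] = 4 (since 105, 271 are distinct squarefree integers > 1 with 28455 not a perfect square). To show equality we compute the minimal polynomial of γ. From γ = √105 + √271: γ^2 = 105 + 2√(28455) + 271 = 376 + 2√(28455), so γ^2 - 376 = 2√(28455); squaring, (γ^2 - 376)^2 = 4·28455, i.e. γ^4 - 752γ^2 + 141376 - 113820 = 0, i.e. γ^4 - 752γ^2 + 27556 = 0. So γ is a root of x^4 - 752x^2 + 27556. This polynomial is irreducible over Q: it has no rational root (each ±√105 ± √271 is irrational), and any factorization into two quadratics over Q would force √(28455) ∈ Q (pairing opposite roots) or √105, √271 ∈ Q (other pairings), all impossible. Hence [Q(γ):Q] = 4 = [Q(√105, √271):Q], so Q(γ) = Q(√105, √271).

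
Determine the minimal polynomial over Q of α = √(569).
m_α(x) = x^2 - 569

α satisfies α^2 - 569 = 0, so x^2 - 569 annihilates α. Since d = 569 is squarefree and ≠ 1, it is not a perfect square in Q, so x^2 - 569 has no rational root and is therefore irreducible over Q (a degree-2 polynomial over a field is irreducible iff it has no root). Hence m_α(x) = x^2 - 569.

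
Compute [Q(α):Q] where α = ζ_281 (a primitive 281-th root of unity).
[Q(α):Q] = 280

The minimal polynomial of ζ_281 over Q is the 281-th cyclotomic polynomial Φ_281(x), which is irreducible over Q and has degree φ(281) = 280. Hence [Q(α):Q] = φ(281) = 280.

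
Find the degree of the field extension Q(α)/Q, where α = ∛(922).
[Q(α):Q] = 3

The minimal polynomial of α is x^3 - 922, irreducible over Q since 922 is not a perfect cube (so x^3 - 922 has no rational root). Hence [Q(α):Q] = deg(m_α) = 3.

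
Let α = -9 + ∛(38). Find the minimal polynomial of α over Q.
m_α(x) = x^3 + 27x^2 + 243x + 691

Set β = α + 9 = ∛(38), so β^3 = 38. Then (α + 9)^3 - 38 = 0, i.e. α is a root of g(x) = (x + 9)^3 - 38 = x^3 + 27x^2 + 243x + 691. Since g(x) = h(x + 9) where h(x) = x^3 - 38, and h is irreducible over Q (because 38 is not a perfect cube, so h has no rational root, and a monic cubic with no rational root is irreducible), g is also irreducible (irreducibility is preserved under the substitution x → x + 9). Hence m_α(x) = x^3 + 27x^2 + 243x + 691.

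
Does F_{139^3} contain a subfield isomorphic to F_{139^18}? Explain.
No: F_{139^18} is not a subfield of F_{139^3}

F_{p^m} embeds in F_{p^n} iff m | n. Here 18 ∤ 3 (since 3 = 0·18 + 3 with remainder 3 ≠ 0), so F_{139^18} is not a subfield of F_{139^3}. Equivalently: if it were, the tower law would give 18 = [F_{139^18}:F_139] dividing [F_{139^3}:F_139] = 3, contradiction.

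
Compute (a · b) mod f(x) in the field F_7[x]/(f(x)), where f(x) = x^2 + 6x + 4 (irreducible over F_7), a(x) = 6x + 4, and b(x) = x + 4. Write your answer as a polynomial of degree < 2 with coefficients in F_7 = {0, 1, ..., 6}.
a · b ≡ 6x + 6 (mod f(x))

Multiply in F_7[x]: a(x)·b(x) = (6x + 4)·(x + 4) = 6x^2 + 2. This has degree ≥ 2, so divide by f(x) over F_7: 6x^2 + 2 = (6)·(x^2 + 6x + 4) + (6x + 6). Hence a·b ≡ 6x + 6 (mod f). (F_7[x]/(f) is a field with 7^2 = 49 elements since f is irreducible of degree 2.)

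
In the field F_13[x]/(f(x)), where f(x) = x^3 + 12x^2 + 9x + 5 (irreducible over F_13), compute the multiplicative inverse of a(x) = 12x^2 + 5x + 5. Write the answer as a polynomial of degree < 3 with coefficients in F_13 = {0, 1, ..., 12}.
a(x)^(-1) ≡ x^2 + 4x + 8 (mod f(x))

Since f is irreducible over F_13, F_13[x]/(f) is a field and a(x) ≠ 0 has an inverse. Apply the extended Euclidean algorithm to f(x) and a(x) in F_13[x]: f(x) = (12x + 9)·a(x) + (8x + 12);  a(x) = (8x)·(8x + 12) + (5). The last nonzero remainder is the constant 5 = gcd(f, a) in F_13. Back-substituting through the division chain expresses 5 = s(x)·a(x) + t(x)·f(x) with s(x) ≡ 5x^2 + 7x + 1 (mod f), so (5x^2 + 7x + 1)·a(x) ≡ 5 (mod f). Multiplying by 5^(-1) ≡ 8 in F_13 gives a(x)^(-1) ≡ 8·(5x^2 + 7x + 1) ≡ x^2 + 4x + 8 (mod f). Check: (12x^2 + 5x + 5)·(x^2 + 4x + 8) = 12x^4 + x^3 + 4x^2 + 8x + 1 ≡ 1 (mod x^3 + 12x^2 + 9x + 5).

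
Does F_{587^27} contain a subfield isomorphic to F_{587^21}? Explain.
No: F_{587^21} is not a subfield of F_{587^27}

F_{p^m} embeds in F_{p^n} iff m | n. Here 21 ∤ 27 (since 27 = 1·21 + 6 with remainder 6 ≠ 0), so F_{587^21} is not a subfield of F_{587^27}. Equivalently: if it were, the tower law would give 21 = [F_{587^21}:F_587] dividing [F_{587^27}:F_587] = 27, contradiction.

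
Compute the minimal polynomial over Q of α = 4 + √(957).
m_α(x) = x^2 - 8x - 941

From α - 4 = √(957), squaring gives (α - 4)^2 = 957, i.e. α^2 - 8α + 16 = 957, so α^2 - 8α - 941 = 0. The discriminant of x^2 - 8x - 941 is (-8)^2 - 4·(-941) = 64 + 3764 = 3828, and 4·(957) is not a perfect square in Q since 957 is squarefree and ≠ 1. Hence x^2 - 8x - 941 is irreducible over Q and is the minimal polynomial of α.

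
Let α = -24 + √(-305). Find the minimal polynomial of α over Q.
m_α(x) = x^2 + 48x + 881

From α + 24 = √(-305), squaring gives (α + 24)^2 = -305, i.e. α^2 + 48α + 576 = -305, so α^2 + 48α + 881 = 0. The discriminant of x^2 + 48x + 881 is (48)^2 - 4·(881) = 2304 - 3524 = -1220, and 4·(-305) is not a perfect square in Q since -305 is squarefree and ≠ 1. Hence x^2 + 48x + 881 is irreducible over Q and is the minimal polynomial of α.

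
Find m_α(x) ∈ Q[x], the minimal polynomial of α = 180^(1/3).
m_α(x) = x^3 - 180

α satisfies α^3 = 180, so x^3 - 180 annihilates α. By the rational root test, a rational root p/q (in lowest terms) of x^3 - 180 would satisfy p^3 = 180 q^3, forcing q = 1 and p^3 = 180; but 180 is not a perfect cube, contradiction. A monic cubic over Q with no rational root is irreducible (any nontrivial factorization would include a linear factor). Hence x^3 - 180 is the minimal polynomial of α, and in particular [Q(α):Q] = 3.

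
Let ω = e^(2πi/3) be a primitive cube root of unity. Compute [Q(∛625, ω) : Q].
[Q(∛625, ω) : Q] = 6

[Q(∛625):Q] = 3 (min poly x^3 - 625, irreducible since 625 is not a perfect cube). [Q(ω):Q] = 2 (min poly x^2 + x + 1). Since Q(∛625) ⊂ R and ω ∉ R, we have ω ∉ Q(∛625), so x^2 + x + 1 remains irreducible over Q(∛625) and [Q(∛625, ω) : Q(∛625)] = 2. By the tower law, [Q(∛625, ω) : Q] = 3 · 2 = 6. (In fact Q(∛625, ω) is the splitting field of x^3 - 625 over Q.)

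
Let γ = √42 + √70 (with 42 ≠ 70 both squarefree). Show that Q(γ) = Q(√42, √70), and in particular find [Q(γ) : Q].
[Q(γ) : Q] = 4 (equivalently, Q(γ) = Q(√42, √70))

Obviously Q(γ) ⊆ Q(√42, √70), and [Q(√42, √70):Q] = 4 (since 42, 70 are distinct squarefree integers > 1 with 2940 not a perfect square). To show equality we compute the minimal polynomial of γ. From γ = √42 + √70: γ^2 = 42 + 2√(2940) + 70 = 112 + 2√(2940), so γ^2 - 112 = 2√(2940); squaring, (γ^2 - 112)^2 = 4·2940, i.e. γ^4 - 224γ^2 + 12544 - 11760 = 0, i.e. γ^4 - 224γ^2 + 784 = 0. So γ is a root of x^4 - 224x^2 + 784. This polynomial is irreducible over Q: it has no rational root (each ±√42 ± √70 is irrational), and any factorization into two quadratics over Q would force √(2940) ∈ Q (pairing opposite roots) or √42, √70 ∈ Q (other pairings), all impossible. Hence [Q(γ):Q] = 4 = [Q(√42, √70):Q], so Q(γ) = Q(√42, √70).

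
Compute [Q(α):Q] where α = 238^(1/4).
[Q(α):Q] = 4

α is a root of x^4 - 238. By Eisenstein's criterion at the prime p = 2 (which divides the constant term 238 but p^2 = 4 does not, since 238 is squarefree), x^4 - 238 is irreducible over Q. Hence [Q(α):Q] = 4.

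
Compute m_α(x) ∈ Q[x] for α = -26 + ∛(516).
m_α(x) = x^3 + 78x^2 + 2028x + 17060

Set β = α + 26 = ∛(516), so β^3 = 516. Then (α + 26)^3 - 516 = 0, i.e. α is a root of g(x) = (x + 26)^3 - 516 = x^3 + 78x^2 + 2028x + 17060. Since g(x) = h(x + 26) where h(x) = x^3 - 516, and h is irreducible over Q (because 516 is not a perfect cube, so h has no rational root, and a monic cubic with no rational root is irreducible), g is also irreducible (irreducibility is preserved under the substitution x → x + 26). Hence m_α(x) = x^3 + 78x^2 + 2028x + 17060.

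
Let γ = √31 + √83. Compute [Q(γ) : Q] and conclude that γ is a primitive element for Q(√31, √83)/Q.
[Q(γ) : Q] = 4 (equivalently, Q(γ) = Q(√31, √83))

Obviously Q(γ) ⊆ Q(√31, √83), and [Q(√31, √83):Q] = 4 (since 31, 83 are distinct squarefree integers > 1 with 2573 not a perfect square). To show equality we compute the minimal polynomial of γ. From γ = √31 + √83: γ^2 = 31 + 2√(2573) + 83 = 114 + 2√(2573), so γ^2 - 114 = 2√(2573); squaring, (γ^2 - 114)^2 = 4·2573, i.e. γ^4 - 228γ^2 + 12996 - 10292 = 0, i.e. γ^4 - 228γ^2 + 2704 = 0. So γ is a root of x^4 - 228x^2 + 2704. This polynomial is irreducible over Q: it has no rational root (each ±√31 ± √83 is irrational), and any factorization into two quadratics over Q would force √(2573) ∈ Q (pairing opposite roots) or √31, √83 ∈ Q (other pairings), all impossible. Hence [Q(γ):Q] = 4 = [Q(√31, √83):Q], so Q(γ) = Q(√31, √83).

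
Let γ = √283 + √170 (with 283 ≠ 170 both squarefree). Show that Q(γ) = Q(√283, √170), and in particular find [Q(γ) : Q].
[Q(γ) : Q] = 4 (equivalently, Q(γ) = Q(√283, √170))

Obviously Q(γ) ⊆ Q(√283, √170), and [Q(√283, √170):Q] = 4 (since 283, 170 are distinct squarefree integers > 1 with 48110 not a perfect square). To show equality we compute the minimal polynomial of γ. From γ = √283 + √170: γ^2 = 283 + 2√(48110) + 170 = 453 + 2√(48110), so γ^2 - 453 = 2√(48110); squaring, (γ^2 - 453)^2 = 4·48110, i.e. γ^4 - 906γ^2 + 205209 - 192440 = 0, i.e. γ^4 - 906γ^2 + 12769 = 0. So γ is a root of x^4 - 906x^2 + 12769. This polynomial is irreducible over Q: it has no rational root (each ±√283 ± √170 is irrational), and any factorization into two quadratics over Q would force √(48110) ∈ Q (pairing opposite roots) or √283, √170 ∈ Q (other pairings), all impossible. Hence [Q(γ):Q] = 4 = [Q(√283, √170):Q], so Q(γ) = Q(√283, √170).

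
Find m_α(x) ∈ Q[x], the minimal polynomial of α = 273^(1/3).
m_α(x) = x^3 - 273

α satisfies α^3 = 273, so x^3 - 273 annihilates α. By the rational root test, a rational root p/q (in lowest terms) of x^3 - 273 would satisfy p^3 = 273 q^3, forcing q = 1 and p^3 = 273; but 273 is not a perfect cube, contradiction. A monic cubic over Q with no rational root is irreducible (any nontrivial factorization would include a linear factor). Hence x^3 - 273 is the minimal polynomial of α, and in particular [Q(α):Q] = 3.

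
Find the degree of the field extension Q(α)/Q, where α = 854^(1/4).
[Q(α):Q] = 4

α is a root of x^4 - 854. By Eisenstein's criterion at the prime p = 2 (which divides the constant term 854 but p^2 = 4 does not, since 854 is squarefree), x^4 - 854 is irreducible over Q. Hence [Q(α):Q] = 4.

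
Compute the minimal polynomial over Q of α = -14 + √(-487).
m_α(x) = x^2 + 28x + 683

From α + 14 = √(-487), squaring gives (α + 14)^2 = -487, i.e. α^2 + 28α + 196 = -487, so α^2 + 28α + 683 = 0. The discriminant of x^2 + 28x + 683 is (28)^2 - 4·(683) = 784 - 2732 = -1948, and 4·(-487) is not a perfect square in Q since -487 is squarefree and ≠ 1. Hence x^2 + 28x + 683 is irreducible over Q and is the minimal polynomial of α.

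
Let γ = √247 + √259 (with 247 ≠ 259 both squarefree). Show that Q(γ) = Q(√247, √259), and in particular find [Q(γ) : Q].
[Q(γ) : Q] = 4 (equivalently, Q(γ) = Q(√247, √259))

Obviously Q(γ) ⊆ Q(√247, √259), and [Q(√247, √259):Q] = 4 (since 247, 259 are distinct squarefree integers > 1 with 63973 not a perfect square). To show equality we compute the minimal polynomial of γ. From γ = √247 + √259: γ^2 = 247 + 2√(63973) + 259 = 506 + 2√(63973), so γ^2 - 506 = 2√(63973); squaring, (γ^2 - 506)^2 = 4·63973, i.e. γ^4 - 1012γ^2 + 256036 - 255892 = 0, i.e. γ^4 - 1012γ^2 + 144 = 0. So γ is a root of x^4 - 1012x^2 + 144. This polynomial is irreducible over Q: it has no rational root (each ±√247 ± √259 is irrational), and any factorization into two quadratics over Q would force √(63973) ∈ Q (pairing opposite roots) or √247, √259 ∈ Q (other pairings), all impossible. Hence [Q(γ):Q] = 4 = [Q(√247, √259):Q], so Q(γ) = Q(√247, √259).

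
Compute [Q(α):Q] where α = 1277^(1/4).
[Q(α):Q] = 4

α is a root of x^4 - 1277. By Eisenstein's criterion at the prime p = 1277 (which divides the constant term 1277 but p^2 = 1630729 does not, since 1277 is squarefree), x^4 - 1277 is irreducible over Q. Hence [Q(α):Q] = 4.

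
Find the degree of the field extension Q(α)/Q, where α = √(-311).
[Q(α):Q] = 2

[Q(α):Q] equals the degree of the minimal polynomial of α. Here α^2 = -311 and x^2 + 311 is irreducible (d = -311 is squarefree, ≠ 1, hence not a square), so deg(m_α) = 2. Thus [Q(α):Q] = 2.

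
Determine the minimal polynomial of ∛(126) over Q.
m_α(x) = x^3 - 126

α satisfies α^3 = 126, so x^3 - 126 annihilates α. By the rational root test, a rational root p/q (in lowest terms) of x^3 - 126 would satisfy p^3 = 126 q^3, forcing q = 1 and p^3 = 126; but 126 is not a perfect cube, contradiction. A monic cubic over Q with no rational root is irreducible (any nontrivial factorization would include a linear factor). Hence x^3 - 126 is the minimal polynomial of α, and in particular [Q(α):Q] = 3.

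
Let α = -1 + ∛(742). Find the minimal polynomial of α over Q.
m_α(x) = x^3 + 3x^2 + 3x - 741

Set β = α + 1 = ∛(742), so β^3 = 742. Then (α + 1)^3 - 742 = 0, i.e. α is a root of g(x) = (x + 1)^3 - 742 = x^3 + 3x^2 + 3x - 741. Since g(x) = h(x + 1) where h(x) = x^3 - 742, and h is irreducible over Q (because 742 is not a perfect cube, so h has no rational root, and a monic cubic with no rational root is irreducible), g is also irreducible (irreducibility is preserved under the substitution x → x + 1). Hence m_α(x) = x^3 + 3x^2 + 3x - 741.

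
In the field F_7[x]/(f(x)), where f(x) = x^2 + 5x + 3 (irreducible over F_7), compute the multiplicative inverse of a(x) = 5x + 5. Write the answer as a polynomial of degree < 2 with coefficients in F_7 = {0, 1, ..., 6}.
a(x)^(-1) ≡ 3x + 5 (mod f(x))

Since f is irreducible over F_7, F_7[x]/(f) is a field and a(x) ≠ 0 has an inverse. Apply the extended Euclidean algorithm to f(x) and a(x) in F_7[x]: f(x) = (3x + 5)·a(x) + (6). The last nonzero remainder is the constant 6 = gcd(f, a) in F_7. Back-substituting through the division chain expresses 6 = s(x)·a(x) + t(x)·f(x) with s(x) ≡ 4x + 2 (mod f), so (4x + 2)·a(x) ≡ 6 (mod f). Multiplying by 6^(-1) ≡ 6 in F_7 gives a(x)^(-1) ≡ 6·(4x + 2) ≡ 3x + 5 (mod f). Check: (5x + 5)·(3x + 5) = x^2 + 5x + 4 ≡ 1 (mod x^2 + 5x + 3).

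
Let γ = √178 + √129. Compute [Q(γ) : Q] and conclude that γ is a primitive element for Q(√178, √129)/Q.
[Q(γ) : Q] = 4 (equivalently, Q(γ) = Q(√178, √129))

Obviously Q(γ) ⊆ Q(√178, √129), and [Q(√178, √129):Q] = 4 (since 178, 129 are distinct squarefree integers > 1 with 22962 not a perfect square). To show equality we compute the minimal polynomial of γ. From γ = √178 + √129: γ^2 = 178 + 2√(22962) + 129 = 307 + 2√(22962), so γ^2 - 307 = 2√(22962); squaring, (γ^2 - 307)^2 = 4·22962, i.e. γ^4 - 614γ^2 + 94249 - 91848 = 0, i.e. γ^4 - 614γ^2 + 2401 = 0. So γ is a root of x^4 - 614x^2 + 2401. This polynomial is irreducible over Q: it has no rational root (each ±√178 ± √129 is irrational), and any factorization into two quadratics over Q would force √(22962) ∈ Q (pairing opposite roots) or √178, √129 ∈ Q (other pairings), all impossible. Hence [Q(γ):Q] = 4 = [Q(√178, √129):Q], so Q(γ) = Q(√178, √129).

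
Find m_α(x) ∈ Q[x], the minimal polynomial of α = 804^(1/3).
m_α(x) = x^3 - 804

α satisfies α^3 = 804, so x^3 - 804 annihilates α. By the rational root test, a rational root p/q (in lowest terms) of x^3 - 804 would satisfy p^3 = 804 q^3, forcing q = 1 and p^3 = 804; but 804 is not a perfect cube, contradiction. A monic cubic over Q with no rational root is irreducible (any nontrivial factorization would include a linear factor). Hence x^3 - 804 is the minimal polynomial of α, and in particular [Q(α):Q] = 3.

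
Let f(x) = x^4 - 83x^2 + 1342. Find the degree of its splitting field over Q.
[K : Q] = 4

Solving the quadratic in x^2: x^2 = (83 ± √(83^2 - 4·1342))/2 = (83 ± √1521)/2 = (83 ± 39)/2, giving x^2 = 22 or x^2 = 61. So f(x) = (x^2 - 22)(x^2 - 61) and the roots of f are ±√22, ±√61. Hence the splitting field is K = Q(√22, √61). Since 22 and 61 are distinct squarefree integers > 1, their product 1342 is not a perfect square, so √61 ∉ Q(√22). By the tower law [K:Q] = [Q(√22,√61):Q(√22)] · [Q(√22):Q] = 2 · 2 = 4.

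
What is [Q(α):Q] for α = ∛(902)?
[Q(α):Q] = 3

The minimal polynomial of α is x^3 - 902, irreducible over Q since 902 is not a perfect cube (so x^3 - 902 has no rational root). Hence [Q(α):Q] = deg(m_α) = 3.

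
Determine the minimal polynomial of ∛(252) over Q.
m_α(x) = x^3 - 252

α satisfies α^3 = 252, so x^3 - 252 annihilates α. By the rational root test, a rational root p/q (in lowest terms) of x^3 - 252 would satisfy p^3 = 252 q^3, forcing q = 1 and p^3 = 252; but 252 is not a perfect cube, contradiction. A monic cubic over Q with no rational root is irreducible (any nontrivial factorization would include a linear factor). Hence x^3 - 252 is the minimal polynomial of α, and in particular [Q(α):Q] = 3.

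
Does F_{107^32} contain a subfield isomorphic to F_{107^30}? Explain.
No: F_{107^30} is not a subfield of F_{107^32}

F_{p^m} embeds in F_{p^n} iff m | n. Here 30 ∤ 32 (since 32 = 1·30 + 2 with remainder 2 ≠ 0), so F_{107^30} is not a subfield of F_{107^32}. Equivalently: if it were, the tower law would give 30 = [F_{107^30}:F_107] dividing [F_{107^32}:F_107] = 32, contradiction.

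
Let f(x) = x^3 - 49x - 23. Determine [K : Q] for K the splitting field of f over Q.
[K : Q] = 6

By the rational root test, any rational root of the monic integer polynomial f(x) = x^3 - 49x - 23 must be an integer dividing the constant term -23, i.e. one of ±{1, 23}. Evaluating: f(1) = -71, f(-1) = 25, f(23) = 11017, f(-23) = -11063; none is 0, so f has no rational root and is therefore irreducible over Q (a cubic with no linear factor over a field is irreducible). For an irreducible cubic, the Galois group is A_3 or S_3 according as the discriminant disc(f) = -4a^3 - 27b^2 = -4·(-49)^3 - 27·(-23)^2 = 456313 is or is not a square in Q. Here disc(f) = 456313 is not a perfect square in Q, so the Galois group of f over Q is not contained in A_3 and must be all of S_3. The splitting field has degree |S_3| = 6 over Q, so [K : Q] = 6.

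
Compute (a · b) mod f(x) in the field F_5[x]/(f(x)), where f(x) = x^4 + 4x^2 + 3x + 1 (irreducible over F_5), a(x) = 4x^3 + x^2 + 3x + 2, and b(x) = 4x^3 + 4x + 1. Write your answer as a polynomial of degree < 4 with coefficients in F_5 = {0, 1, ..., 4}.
a · b ≡ 2x^3 + 4x^2 + 3 (mod f(x))

Multiply in F_5[x]: a(x)·b(x) = (4x^3 + x^2 + 3x + 2)·(4x^3 + 4x + 1) = x^6 + 4x^5 + 3x^4 + x^3 + 3x^2 + x + 2. This has degree ≥ 4, so divide by f(x) over F_5: x^6 + 4x^5 + 3x^4 + x^3 + 3x^2 + x + 2 = (x^2 + 4x + 4)·(x^4 + 4x^2 + 3x + 1) + (2x^3 + 4x^2 + 3). Hence a·b ≡ 2x^3 + 4x^2 + 3 (mod f). (F_5[x]/(f) is a field with 5^4 = 625 elements since f is irreducible of degree 4.)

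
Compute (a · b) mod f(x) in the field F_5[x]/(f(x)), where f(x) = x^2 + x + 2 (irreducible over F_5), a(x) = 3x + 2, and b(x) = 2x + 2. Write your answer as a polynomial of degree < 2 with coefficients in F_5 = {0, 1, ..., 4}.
a · b ≡ 4x + 2 (mod f(x))

Multiply in F_5[x]: a(x)·b(x) = (3x + 2)·(2x + 2) = x^2 + 4. This has degree ≥ 2, so divide by f(x) over F_5: x^2 + 4 = (1)·(x^2 + x + 2) + (4x + 2). Hence a·b ≡ 4x + 2 (mod f). (F_5[x]/(f) is a field with 5^2 = 25 elements since f is irreducible of degree 2.)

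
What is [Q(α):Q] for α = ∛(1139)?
[Q(α):Q] = 3

The minimal polynomial of α is x^3 - 1139, irreducible over Q since 1139 is not a perfect cube (so x^3 - 1139 has no rational root). Hence [Q(α):Q] = deg(m_α) = 3.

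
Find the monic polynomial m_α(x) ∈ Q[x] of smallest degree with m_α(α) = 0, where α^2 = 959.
m_α(x) = x^2 - 959

α satisfies α^2 - 959 = 0, so x^2 - 959 annihilates α. Since d = 959 is squarefree and ≠ 1, it is not a perfect square in Q, so x^2 - 959 has no rational root and is therefore irreducible over Q (a degree-2 polynomial over a field is irreducible iff it has no root). Hence m_α(x) = x^2 - 959.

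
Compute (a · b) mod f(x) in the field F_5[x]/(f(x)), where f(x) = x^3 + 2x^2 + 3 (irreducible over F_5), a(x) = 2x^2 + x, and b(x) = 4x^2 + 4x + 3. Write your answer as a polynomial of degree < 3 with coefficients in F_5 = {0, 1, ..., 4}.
a · b ≡ 3x^2 + 4x + 2 (mod f(x))

Multiply in F_5[x]: a(x)·b(x) = (2x^2 + x)·(4x^2 + 4x + 3) = 3x^4 + 2x^3 + 3x. This has degree ≥ 3, so divide by f(x) over F_5: 3x^4 + 2x^3 + 3x = (3x + 1)·(x^3 + 2x^2 + 3) + (3x^2 + 4x + 2). Hence a·b ≡ 3x^2 + 4x + 2 (mod f). (F_5[x]/(f) is a field with 5^3 = 125 elements since f is irreducible of degree 3.)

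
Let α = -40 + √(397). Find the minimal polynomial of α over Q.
m_α(x) = x^2 + 80x + 1203

From α + 40 = √(397), squaring gives (α + 40)^2 = 397, i.e. α^2 + 80α + 1600 = 397, so α^2 + 80α + 1203 = 0. The discriminant of x^2 + 80x + 1203 is (80)^2 - 4·(1203) = 6400 - 4812 = 1588, and 4·(397) is not a perfect square in Q since 397 is squarefree and ≠ 1. Hence x^2 + 80x + 1203 is irreducible over Q and is the minimal polynomial of α.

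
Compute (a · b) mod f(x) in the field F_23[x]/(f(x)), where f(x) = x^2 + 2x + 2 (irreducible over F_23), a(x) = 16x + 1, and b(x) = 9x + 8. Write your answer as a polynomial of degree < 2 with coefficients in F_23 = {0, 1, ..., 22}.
a · b ≡ 10x + 19 (mod f(x))

Multiply in F_23[x]: a(x)·b(x) = (16x + 1)·(9x + 8) = 6x^2 + 22x + 8. This has degree ≥ 2, so divide by f(x) over F_23: 6x^2 + 22x + 8 = (6)·(x^2 + 2x + 2) + (10x + 19). Hence a·b ≡ 10x + 19 (mod f). (F_23[x]/(f) is a field with 23^2 = 529 elements since f is irreducible of degree 2.)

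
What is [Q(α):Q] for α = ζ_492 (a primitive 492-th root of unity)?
[Q(α):Q] = 160

The minimal polynomial of ζ_492 over Q is the 492-th cyclotomic polynomial Φ_492(x), which is irreducible over Q and has degree φ(492) = 160. Hence [Q(α):Q] = φ(492) = 160.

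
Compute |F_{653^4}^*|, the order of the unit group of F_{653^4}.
|F_{653^4}^*| = 181824635280

F_{653^4} has 653^4 = 181824635281 elements; its multiplicative group consists of all nonzero elements, so |F_{653^4}^*| = 181824635281 - 1 = 181824635280. (It is cyclic since any finite subgroup of the multiplicative group of a field is cyclic.)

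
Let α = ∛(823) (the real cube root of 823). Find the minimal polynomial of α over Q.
m_α(x) = x^3 - 823

α satisfies α^3 = 823, so x^3 - 823 annihilates α. By the rational root test, a rational root p/q (in lowest terms) of x^3 - 823 would satisfy p^3 = 823 q^3, forcing q = 1 and p^3 = 823; but 823 is not a perfect cube, contradiction. A monic cubic over Q with no rational root is irreducible (any nontrivial factorization would include a linear factor). Hence x^3 - 823 is the minimal polynomial of α, and in particular [Q(α):Q] = 3.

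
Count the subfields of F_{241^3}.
F_{241^3} has 2 subfields

The subfields of F_{p^n} are exactly the fields F_{p^d} for d | n (each is the fixed field of the unique index-d subgroup of Gal(F_{p^n}/F_p) ≅ Z/nZ). The divisors of n = 3 are {1, 3}, giving 2 subfields: F_{241^1}, F_{241^3}.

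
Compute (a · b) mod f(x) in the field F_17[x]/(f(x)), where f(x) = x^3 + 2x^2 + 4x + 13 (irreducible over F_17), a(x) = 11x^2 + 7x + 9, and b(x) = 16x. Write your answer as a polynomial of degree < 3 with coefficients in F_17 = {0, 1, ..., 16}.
a · b ≡ 15x^2 + x + 7 (mod f(x))

Multiply in F_17[x]: a(x)·b(x) = (11x^2 + 7x + 9)·(16x) = 6x^3 + 10x^2 + 8x. This has degree ≥ 3, so divide by f(x) over F_17: 6x^3 + 10x^2 + 8x = (6)·(x^3 + 2x^2 + 4x + 13) + (15x^2 + x + 7). Hence a·b ≡ 15x^2 + x + 7 (mod f). (F_17[x]/(f) is a field with 17^3 = 4913 elements since f is irreducible of degree 3.)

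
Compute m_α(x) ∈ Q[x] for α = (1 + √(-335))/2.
m_α(x) = x^2 - x + 84

From 2α - 1 = √(-335), squaring gives (2α - 1)^2 = -335, i.e. 4α^2 - 4α + 1 = -335, so α^2 - α + (1 + 335)/4 = 0. Since -335 ≡ 1 (mod 4), (1 + 335)/4 = 84 ∈ Z. The polynomial x^2 - x + 84 has discriminant 1 - 4·(84) = -335, which is not a perfect square in Q (d = -335 is squarefree and ≠ 1), so x^2 - x + 84 is irreducible over Q. It is the minimal polynomial of α.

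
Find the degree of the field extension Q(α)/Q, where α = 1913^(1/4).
[Q(α):Q] = 4

α is a root of x^4 - 1913. By Eisenstein's criterion at the prime p = 1913 (which divides the constant term 1913 but p^2 = 3659569 does not, since 1913 is squarefree), x^4 - 1913 is irreducible over Q. Hence [Q(α):Q] = 4.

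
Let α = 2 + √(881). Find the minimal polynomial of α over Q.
m_α(x) = x^2 - 4x - 877

From α - 2 = √(881), squaring gives (α - 2)^2 = 881, i.e. α^2 - 4α + 4 = 881, so α^2 - 4α - 877 = 0. The discriminant of x^2 - 4x - 877 is (-4)^2 - 4·(-877) = 16 + 3508 = 3524, and 4·(881) is not a perfect square in Q since 881 is squarefree and ≠ 1. Hence x^2 - 4x - 877 is irreducible over Q and is the minimal polynomial of α.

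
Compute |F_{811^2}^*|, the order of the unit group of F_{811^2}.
|F_{811^2}^*| = 657720

F_{811^2} has 811^2 = 657721 elements; its multiplicative group consists of all nonzero elements, so |F_{811^2}^*| = 657721 - 1 = 657720. (It is cyclic since any finite subgroup of the multiplicative group of a field is cyclic.)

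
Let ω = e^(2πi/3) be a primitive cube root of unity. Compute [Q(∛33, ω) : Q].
[Q(∛33, ω) : Q] = 6

[Q(∛33):Q] = 3 (min poly x^3 - 33, irreducible since 33 is not a perfect cube). [Q(ω):Q] = 2 (min poly x^2 + x + 1). Since Q(∛33) ⊂ R and ω ∉ R, we have ω ∉ Q(∛33), so x^2 + x + 1 remains irreducible over Q(∛33) and [Q(∛33, ω) : Q(∛33)] = 2. By the tower law, [Q(∛33, ω) : Q] = 3 · 2 = 6. (In fact Q(∛33, ω) is the splitting field of x^3 - 33 over Q.)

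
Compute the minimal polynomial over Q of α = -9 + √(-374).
m_α(x) = x^2 + 18x + 455

From α + 9 = √(-374), squaring gives (α + 9)^2 = -374, i.e. α^2 + 18α + 81 = -374, so α^2 + 18α + 455 = 0. The discriminant of x^2 + 18x + 455 is (18)^2 - 4·(455) = 324 - 1820 = -1496, and 4·(-374) is not a perfect square in Q since -374 is squarefree and ≠ 1. Hence x^2 + 18x + 455 is irreducible over Q and is the minimal polynomial of α.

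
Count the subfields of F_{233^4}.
F_{233^4} has 3 subfields

The subfields of F_{p^n} are exactly the fields F_{p^d} for d | n (each is the fixed field of the unique index-d subgroup of Gal(F_{p^n}/F_p) ≅ Z/nZ). The divisors of n = 4 are {1, 2, 4}, giving 3 subfields: F_{233^1}, F_{233^2}, F_{233^4}.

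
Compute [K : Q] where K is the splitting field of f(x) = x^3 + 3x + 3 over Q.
[K : Q] = 6

By the rational root test, any rational root of the monic integer polynomial f(x) = x^3 + 3x + 3 must be an integer dividing the constant term 3, i.e. one of ±{1, 3}. Evaluating: f(1) = 7, f(-1) = -1, f(3) = 39, f(-3) = -33; none is 0, so f has no rational root and is therefore irreducible over Q (a cubic with no linear factor over a field is irreducible). For an irreducible cubic, the Galois group is A_3 or S_3 according as the discriminant disc(f) = -4a^3 - 27b^2 = -4·(3)^3 - 27·(3)^2 = -351 is or is not a square in Q. Here disc(f) = -351 is not a perfect square in Q, so the Galois group of f over Q is not contained in A_3 and must be all of S_3. The splitting field has degree |S_3| = 6 over Q, so [K : Q] = 6.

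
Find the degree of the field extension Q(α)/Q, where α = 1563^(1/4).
[Q(α):Q] = 4

α is a root of x^4 - 1563. By Eisenstein's criterion at the prime p = 3 (which divides the constant term 1563 but p^2 = 9 does not, since 1563 is squarefree), x^4 - 1563 is irreducible over Q. Hence [Q(α):Q] = 4.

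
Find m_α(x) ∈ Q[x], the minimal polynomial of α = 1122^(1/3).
m_α(x) = x^3 - 1122

α satisfies α^3 = 1122, so x^3 - 1122 annihilates α. By the rational root test, a rational root p/q (in lowest terms) of x^3 - 1122 would satisfy p^3 = 1122 q^3, forcing q = 1 and p^3 = 1122; but 1122 is not a perfect cube, contradiction. A monic cubic over Q with no rational root is irreducible (any nontrivial factorization would include a linear factor). Hence x^3 - 1122 is the minimal polynomial of α, and in particular [Q(α):Q] = 3.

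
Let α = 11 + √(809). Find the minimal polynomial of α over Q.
m_α(x) = x^2 - 22x - 688

From α - 11 = √(809), squaring gives (α - 11)^2 = 809, i.e. α^2 - 22α + 121 = 809, so α^2 - 22α - 688 = 0. The discriminant of x^2 - 22x - 688 is (-22)^2 - 4·(-688) = 484 + 2752 = 3236, and 4·(809) is not a perfect square in Q since 809 is squarefree and ≠ 1. Hence x^2 - 22x - 688 is irreducible over Q and is the minimal polynomial of α.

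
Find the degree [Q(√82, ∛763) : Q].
[Q(√82, ∛763) : Q] = 6

Let L = Q(√82, ∛763). Since Q(√82) ⊂ L and [Q(√82):Q] = 2, the tower law gives 2 | [L:Q]. Likewise Q(∛763) ⊂ L with [Q(∛763):Q] = 3 (because 763 is not a perfect cube), so 3 | [L:Q]. As gcd(2,3) = 1, [L:Q] is divisible by 6. Conversely L is generated over Q by √82 and ∛763, so [L:Q] ≤ 2·3 = 6. Therefore [Q(√82, ∛763) : Q] = 6.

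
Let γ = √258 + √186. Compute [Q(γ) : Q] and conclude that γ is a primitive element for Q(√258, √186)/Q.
[Q(γ) : Q] = 4 (equivalently, Q(γ) = Q(√258, √186))

Obviously Q(γ) ⊆ Q(√258, √186), and [Q(√258, √186):Q] = 4 (since 258, 186 are distinct squarefree integers > 1 with 47988 not a perfect square). To show equality we compute the minimal polynomial of γ. From γ = √258 + √186: γ^2 = 258 + 2√(47988) + 186 = 444 + 2√(47988), so γ^2 - 444 = 2√(47988); squaring, (γ^2 - 444)^2 = 4·47988, i.e. γ^4 - 888γ^2 + 197136 - 191952 = 0, i.e. γ^4 - 888γ^2 + 5184 = 0. So γ is a root of x^4 - 888x^2 + 5184. This polynomial is irreducible over Q: it has no rational root (each ±√258 ± √186 is irrational), and any factorization into two quadratics over Q would force √(47988) ∈ Q (pairing opposite roots) or √258, √186 ∈ Q (other pairings), all impossible. Hence [Q(γ):Q] = 4 = [Q(√258, √186):Q], so Q(γ) = Q(√258, √186).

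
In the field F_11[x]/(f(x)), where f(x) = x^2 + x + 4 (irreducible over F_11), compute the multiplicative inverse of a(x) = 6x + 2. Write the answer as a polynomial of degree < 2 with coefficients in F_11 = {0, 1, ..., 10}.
a(x)^(-1) ≡ 4x + 10 (mod f(x))

Since f is irreducible over F_11, F_11[x]/(f) is a field and a(x) ≠ 0 has an inverse. Apply the extended Euclidean algorithm to f(x) and a(x) in F_11[x]: f(x) = (2x + 5)·a(x) + (5). The last nonzero remainder is the constant 5 = gcd(f, a) in F_11. Back-substituting through the division chain expresses 5 = s(x)·a(x) + t(x)·f(x) with s(x) ≡ 9x + 6 (mod f), so (9x + 6)·a(x) ≡ 5 (mod f). Multiplying by 5^(-1) ≡ 9 in F_11 gives a(x)^(-1) ≡ 9·(9x + 6) ≡ 4x + 10 (mod f). Check: (6x + 2)·(4x + 10) = 2x^2 + 2x + 9 ≡ 1 (mod x^2 + x + 4).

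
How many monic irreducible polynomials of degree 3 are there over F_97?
There are 304192 monic irreducible polynomials of degree 3 over F_97

Each element of F_{97^3} that lies in no proper subfield is a root of exactly one monic irreducible of degree 3 over F_97, and each such polynomial has 3 distinct roots in F_{97^3}. By Möbius inversion the count is N_97(3) = (1/3) Σ_{d|3} μ(3/d) · 97^d = (1/3)(μ(3)·97^1 + μ(1)·97^3) = 912576/3 = 304192.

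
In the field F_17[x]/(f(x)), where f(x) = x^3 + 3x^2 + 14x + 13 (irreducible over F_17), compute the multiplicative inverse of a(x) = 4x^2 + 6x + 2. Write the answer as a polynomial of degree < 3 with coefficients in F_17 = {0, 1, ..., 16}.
a(x)^(-1) ≡ 7x^2 + 13x + 6 (mod f(x))

Since f is irreducible over F_17, F_17[x]/(f) is a field and a(x) ≠ 0 has an inverse. Apply the extended Euclidean algorithm to f(x) and a(x) in F_17[x]: f(x) = (13x + 11)·a(x) + (7x + 8);  a(x) = (3x + 12)·(7x + 8) + (8). The last nonzero remainder is the constant 8 = gcd(f, a) in F_17. Back-substituting through the division chain expresses 8 = s(x)·a(x) + t(x)·f(x) with s(x) ≡ 5x^2 + 2x + 14 (mod f), so (5x^2 + 2x + 14)·a(x) ≡ 8 (mod f). Multiplying by 8^(-1) ≡ 15 in F_17 gives a(x)^(-1) ≡ 15·(5x^2 + 2x + 14) ≡ 7x^2 + 13x + 6 (mod f). Check: (4x^2 + 6x + 2)·(7x^2 + 13x + 6) = 11x^4 + 9x^3 + 14x^2 + 11x + 12 ≡ 1 (mod x^3 + 3x^2 + 14x + 13).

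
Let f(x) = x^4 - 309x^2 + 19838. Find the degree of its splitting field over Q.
[K : Q] = 4

Solving the quadratic in x^2: x^2 = (309 ± √(309^2 - 4·19838))/2 = (309 ± √16129)/2 = (309 ± 127)/2, giving x^2 = 91 or x^2 = 218. So f(x) = (x^2 - 91)(x^2 - 218) and the roots of f are ±√91, ±√218. Hence the splitting field is K = Q(√91, √218). Since 91 and 218 are distinct squarefree integers > 1, their product 19838 is not a perfect square, so √218 ∉ Q(√91). By the tower law [K:Q] = [Q(√91,√218):Q(√91)] · [Q(√91):Q] = 2 · 2 = 4.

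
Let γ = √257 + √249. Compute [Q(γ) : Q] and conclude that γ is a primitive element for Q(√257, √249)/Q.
[Q(γ) : Q] = 4 (equivalently, Q(γ) = Q(√257, √249))

Obviously Q(γ) ⊆ Q(√257, √249), and [Q(√257, √249):Q] = 4 (since 257, 249 are distinct squarefree integers > 1 with 63993 not a perfect square). To show equality we compute the minimal polynomial of γ. From γ = √257 + √249: γ^2 = 257 + 2√(63993) + 249 = 506 + 2√(63993), so γ^2 - 506 = 2√(63993); squaring, (γ^2 - 506)^2 = 4·63993, i.e. γ^4 - 1012γ^2 + 256036 - 255972 = 0, i.e. γ^4 - 1012γ^2 + 64 = 0. So γ is a root of x^4 - 1012x^2 + 64. This polynomial is irreducible over Q: it has no rational root (each ±√257 ± √249 is irrational), and any factorization into two quadratics over Q would force √(63993) ∈ Q (pairing opposite roots) or √257, √249 ∈ Q (other pairings), all impossible. Hence [Q(γ):Q] = 4 = [Q(√257, √249):Q], so Q(γ) = Q(√257, √249).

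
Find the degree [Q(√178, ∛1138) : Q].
[Q(√178, ∛1138) : Q] = 6

Let L = Q(√178, ∛1138). Since Q(√178) ⊂ L and [Q(√178):Q] = 2, the tower law gives 2 | [L:Q]. Likewise Q(∛1138) ⊂ L with [Q(∛1138):Q] = 3 (because 1138 is not a perfect cube), so 3 | [L:Q]. As gcd(2,3) = 1, [L:Q] is divisible by 6. Conversely L is generated over Q by √178 and ∛1138, so [L:Q] ≤ 2·3 = 6. Therefore [Q(√178, ∛1138) : Q] = 6.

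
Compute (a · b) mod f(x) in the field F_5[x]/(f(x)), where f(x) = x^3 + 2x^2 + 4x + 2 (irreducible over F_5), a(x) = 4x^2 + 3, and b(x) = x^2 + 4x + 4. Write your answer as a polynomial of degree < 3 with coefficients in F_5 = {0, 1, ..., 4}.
a · b ≡ 2x^2 + 2x + 1 (mod f(x))

Multiply in F_5[x]: a(x)·b(x) = (4x^2 + 3)·(x^2 + 4x + 4) = 4x^4 + x^3 + 4x^2 + 2x + 2. This has degree ≥ 3, so divide by f(x) over F_5: 4x^4 + x^3 + 4x^2 + 2x + 2 = (4x + 3)·(x^3 + 2x^2 + 4x + 2) + (2x^2 + 2x + 1). Hence a·b ≡ 2x^2 + 2x + 1 (mod f). (F_5[x]/(f) is a field with 5^3 = 125 elements since f is irreducible of degree 3.)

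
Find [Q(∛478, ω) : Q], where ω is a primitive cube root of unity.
[Q(∛478, ω) : Q] = 6

[Q(∛478):Q] = 3 (min poly x^3 - 478, irreducible since 478 is not a perfect cube). [Q(ω):Q] = 2 (min poly x^2 + x + 1). Since Q(∛478) ⊂ R and ω ∉ R, we have ω ∉ Q(∛478), so x^2 + x + 1 remains irreducible over Q(∛478) and [Q(∛478, ω) : Q(∛478)] = 2. By the tower law, [Q(∛478, ω) : Q] = 3 · 2 = 6. (In fact Q(∛478, ω) is the splitting field of x^3 - 478 over Q.)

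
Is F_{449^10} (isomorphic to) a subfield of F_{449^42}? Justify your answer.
No: F_{449^10} is not a subfield of F_{449^42}

F_{p^m} embeds in F_{p^n} iff m | n. Here 10 ∤ 42 (since 42 = 4·10 + 2 with remainder 2 ≠ 0), so F_{449^10} is not a subfield of F_{449^42}. Equivalently: if it were, the tower law would give 10 = [F_{449^10}:F_449] dividing [F_{449^42}:F_449] = 42, contradiction.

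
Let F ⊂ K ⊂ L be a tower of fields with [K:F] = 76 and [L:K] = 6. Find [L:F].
[L:F] = 456

The tower law says that for any tower of field extensions F ⊂ K ⊂ L with finite degrees, [L:F] = [L:K] · [K:F]. Here this gives [L:F] = 6 · 76 = 456.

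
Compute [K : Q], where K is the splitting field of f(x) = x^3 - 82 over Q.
[K : Q] = 6

The roots of x^3 - 82 are ∛82, ω∛82, ω^2∛82 where ω = e^(2πi/3) is a primitive cube root of unity, so K = Q(∛82, ω). Now [Q(∛82):Q] = 3 (since 82 is not a perfect cube, x^3 - 82 is irreducible) and [Q(ω):Q] = 2. Both 2 and 3 divide [K:Q], and [K:Q] ≤ 3·2 = 6, so [K:Q] = 6. (Equivalently: Q(∛82) ⊂ R but ω ∉ R, so [K : Q(∛82)] = 2.)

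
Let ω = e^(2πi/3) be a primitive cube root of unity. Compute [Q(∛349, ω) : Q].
[Q(∛349, ω) : Q] = 6

[Q(∛349):Q] = 3 (min poly x^3 - 349, irreducible since 349 is not a perfect cube). [Q(ω):Q] = 2 (min poly x^2 + x + 1). Since Q(∛349) ⊂ R and ω ∉ R, we have ω ∉ Q(∛349), so x^2 + x + 1 remains irreducible over Q(∛349) and [Q(∛349, ω) : Q(∛349)] = 2. By the tower law, [Q(∛349, ω) : Q] = 3 · 2 = 6. (In fact Q(∛349, ω) is the splitting field of x^3 - 349 over Q.)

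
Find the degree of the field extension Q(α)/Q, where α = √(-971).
[Q(α):Q] = 2

[Q(α):Q] equals the degree of the minimal polynomial of α. Here α^2 = -971 and x^2 + 971 is irreducible (d = -971 is squarefree, ≠ 1, hence not a square), so deg(m_α) = 2. Thus [Q(α):Q] = 2.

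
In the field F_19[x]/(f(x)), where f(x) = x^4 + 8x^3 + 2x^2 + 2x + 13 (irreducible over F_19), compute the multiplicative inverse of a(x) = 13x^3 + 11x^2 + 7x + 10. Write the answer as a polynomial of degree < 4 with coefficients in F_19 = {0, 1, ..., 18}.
a(x)^(-1) ≡ 14x^3 + 14x^2 + 7x + 8 (mod f(x))

Since f is irreducible over F_19, F_19[x]/(f) is a field and a(x) ≠ 0 has an inverse. Apply the extended Euclidean algorithm to f(x) and a(x) in F_19[x]: f(x) = (3x + 1)·a(x) + (8x^2 + 3x + 3);  a(x) = (4x + 7)·(8x^2 + 3x + 3) + (12x + 8);  (8x^2 + 3x + 3) = (7x + 13)·(12x + 8) + (13). The last nonzero remainder is the constant 13 = gcd(f, a) in F_19. Back-substituting through the division chain expresses 13 = s(x)·a(x) + t(x)·f(x) with s(x) ≡ 11x^3 + 11x^2 + 15x + 9 (mod f), so (11x^3 + 11x^2 + 15x + 9)·a(x) ≡ 13 (mod f). Multiplying by 13^(-1) ≡ 3 in F_19 gives a(x)^(-1) ≡ 3·(11x^3 + 11x^2 + 15x + 9) ≡ 14x^3 + 14x^2 + 7x + 8 (mod f). Check: (13x^3 + 11x^2 + 7x + 10)·(14x^3 + 14x^2 + 7x + 8) = 11x^6 + 13x^5 + x^4 + x^3 + 11x^2 + 12x + 4 ≡ 1 (mod x^4 + 8x^3 + 2x^2 + 2x + 13).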